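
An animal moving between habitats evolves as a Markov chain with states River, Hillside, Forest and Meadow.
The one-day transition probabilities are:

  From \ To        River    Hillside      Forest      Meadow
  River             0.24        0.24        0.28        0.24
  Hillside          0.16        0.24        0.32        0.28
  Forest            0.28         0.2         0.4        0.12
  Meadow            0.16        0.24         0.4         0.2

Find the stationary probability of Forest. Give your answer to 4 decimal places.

0.3555

Let the stationary distribution be π with π = πP and π_1 + π_2 + π_3 + π_4 = 1.
π_1 = 0.24·π_1 + 0.16·π_2 + 0.28·π_3 + 0.16·π_4
π_2 = 0.24·π_1 + 0.24·π_2 + 0.2·π_3 + 0.24·π_4
π_3 = 0.28·π_1 + 0.32·π_2 + 0.4·π_3 + 0.4·π_4
Solving with the normalization constraint gives π = (0.2203, 0.2258, 0.3555, 0.1984).
So the stationary probability of Forest is 0.3555.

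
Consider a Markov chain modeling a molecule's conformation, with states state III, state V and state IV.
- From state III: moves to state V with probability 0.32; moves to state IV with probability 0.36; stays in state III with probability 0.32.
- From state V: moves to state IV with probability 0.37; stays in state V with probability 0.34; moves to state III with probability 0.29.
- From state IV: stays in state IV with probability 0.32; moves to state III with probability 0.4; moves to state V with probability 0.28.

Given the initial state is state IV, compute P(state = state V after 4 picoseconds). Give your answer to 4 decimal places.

0.3123

Propagate the distribution vector 4 picoseconds from state IV.
After 0 picoseconds: (0.0000, 0.0000, 1.0000)
After 1 picosecond: (0.4000, 0.2800, 0.3200)
After 2 picoseconds: (0.3372, 0.3128, 0.3500)
After 3 picoseconds: (0.3386, 0.3123, 0.3491)
After 4 picoseconds: (0.3386, 0.3123, 0.3492)
P(in state V after 4 picoseconds) = 0.3123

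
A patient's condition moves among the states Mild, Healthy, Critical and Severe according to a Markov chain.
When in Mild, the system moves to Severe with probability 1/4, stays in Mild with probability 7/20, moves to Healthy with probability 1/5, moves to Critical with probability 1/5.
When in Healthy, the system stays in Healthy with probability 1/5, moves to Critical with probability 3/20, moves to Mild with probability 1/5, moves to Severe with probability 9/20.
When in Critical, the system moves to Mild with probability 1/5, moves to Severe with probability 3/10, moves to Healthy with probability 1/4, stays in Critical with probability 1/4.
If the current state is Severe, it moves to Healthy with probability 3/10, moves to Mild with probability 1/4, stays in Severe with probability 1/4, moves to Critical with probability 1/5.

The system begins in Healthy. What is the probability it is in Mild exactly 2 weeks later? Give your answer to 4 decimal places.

0.2525

Propagate the distribution vector 2 weeks from Healthy.
After 0 weeks: (0.0000, 1.0000, 0.0000, 0.0000)
After 1 week: (0.2000, 0.2000, 0.1500, 0.4500)
After 2 weeks: (0.2525, 0.2525, 0.1975, 0.2975)
P(in Mild after 2 weeks) = 0.2525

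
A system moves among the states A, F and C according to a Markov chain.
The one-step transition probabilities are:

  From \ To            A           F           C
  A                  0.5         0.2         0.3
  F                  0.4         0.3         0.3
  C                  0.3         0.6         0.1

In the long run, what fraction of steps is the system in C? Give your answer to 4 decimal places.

Let the stationary distribution be π with π = πP and π_1 + π_2 + π_3 = 1.
π_1 = 0.5·π_1 + 0.4·π_2 + 0.3·π_3
π_2 = 0.2·π_1 + 0.3·π_2 + 0.6·π_3
Solving with the normalization constraint gives π = (0.4167, 0.3333, 0.2500).
So the stationary probability of C is 0.2500.

0.2500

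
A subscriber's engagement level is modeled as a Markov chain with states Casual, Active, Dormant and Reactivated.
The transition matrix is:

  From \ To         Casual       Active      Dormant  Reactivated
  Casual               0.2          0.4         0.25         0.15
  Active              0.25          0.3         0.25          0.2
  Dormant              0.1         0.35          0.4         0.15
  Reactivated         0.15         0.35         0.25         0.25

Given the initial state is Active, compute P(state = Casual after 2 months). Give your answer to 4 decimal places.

Propagate the distribution vector 2 months from Active.
After 0 months: (0.0000, 1.0000, 0.0000, 0.0000)
After 1 month: (0.2500, 0.3000, 0.2500, 0.2000)
After 2 months: (0.1800, 0.3475, 0.2875, 0.1850)
P(in Casual after 2 months) = 0.1800

0.1800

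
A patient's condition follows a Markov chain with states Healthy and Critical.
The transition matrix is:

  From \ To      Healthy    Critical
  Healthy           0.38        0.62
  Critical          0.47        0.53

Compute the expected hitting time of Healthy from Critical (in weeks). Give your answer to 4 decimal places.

Let t(s) be the expected number of weeks to first reach Healthy from state s, with t(Healthy) = 0. Conditioning on the first week:
t(Critical) = 1 + 0.53·t(Critical)
Solving: t(Critical) = 2.1277.
Expected weeks from Critical to Healthy: 2.1277.

2.1277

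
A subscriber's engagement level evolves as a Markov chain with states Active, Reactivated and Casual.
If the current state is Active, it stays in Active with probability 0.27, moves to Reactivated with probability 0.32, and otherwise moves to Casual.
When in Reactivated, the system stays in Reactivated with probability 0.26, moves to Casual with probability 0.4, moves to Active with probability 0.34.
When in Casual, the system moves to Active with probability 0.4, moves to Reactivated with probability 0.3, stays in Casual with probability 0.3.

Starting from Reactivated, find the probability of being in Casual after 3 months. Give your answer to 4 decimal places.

Propagate the distribution vector 3 months from Reactivated.
After 0 months: (0.0000, 1.0000, 0.0000)
After 1 month: (0.3400, 0.2600, 0.4000)
After 2 months: (0.3402, 0.2964, 0.3634)
After 3 months: (0.3380, 0.2949, 0.3671)
P(in Casual after 3 months) = 0.3671

0.3671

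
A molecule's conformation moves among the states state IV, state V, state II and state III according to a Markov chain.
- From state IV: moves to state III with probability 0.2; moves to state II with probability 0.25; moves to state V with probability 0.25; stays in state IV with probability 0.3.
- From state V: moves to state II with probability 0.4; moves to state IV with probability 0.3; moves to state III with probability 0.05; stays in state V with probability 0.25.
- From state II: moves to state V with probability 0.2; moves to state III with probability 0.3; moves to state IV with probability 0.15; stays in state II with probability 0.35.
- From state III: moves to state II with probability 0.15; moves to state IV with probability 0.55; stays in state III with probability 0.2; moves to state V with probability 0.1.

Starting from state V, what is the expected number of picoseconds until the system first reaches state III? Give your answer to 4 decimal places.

5.7603

Let t(s) be the expected number of picoseconds to first reach state III from state s, with t(state III) = 0. Conditioning on the first picosecond:
t(state IV) = 1 + 0.3·t(state IV) + 0.25·t(state V) + 0.25·t(state II)
t(state V) = 1 + 0.3·t(state IV) + 0.25·t(state V) + 0.4·t(state II)
t(state II) = 1 + 0.15·t(state IV) + 0.2·t(state V) + 0.35·t(state II)
Solving: t(state IV) = 5.0876, t(state V) = 5.7603, t(state II) = 4.4849.
Expected picoseconds from state V to state III: 5.7603.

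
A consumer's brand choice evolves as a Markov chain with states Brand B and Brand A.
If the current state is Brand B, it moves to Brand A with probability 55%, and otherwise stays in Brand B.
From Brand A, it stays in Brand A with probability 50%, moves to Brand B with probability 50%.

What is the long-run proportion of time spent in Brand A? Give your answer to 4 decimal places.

Let the stationary distribution be π with π = πP and π_1 + π_2 = 1.
π_1 = 0.45·π_1 + 0.5·π_2
Solving with the normalization constraint gives π = (0.4762, 0.5238).
So the stationary probability of Brand A is 0.5238.

0.5238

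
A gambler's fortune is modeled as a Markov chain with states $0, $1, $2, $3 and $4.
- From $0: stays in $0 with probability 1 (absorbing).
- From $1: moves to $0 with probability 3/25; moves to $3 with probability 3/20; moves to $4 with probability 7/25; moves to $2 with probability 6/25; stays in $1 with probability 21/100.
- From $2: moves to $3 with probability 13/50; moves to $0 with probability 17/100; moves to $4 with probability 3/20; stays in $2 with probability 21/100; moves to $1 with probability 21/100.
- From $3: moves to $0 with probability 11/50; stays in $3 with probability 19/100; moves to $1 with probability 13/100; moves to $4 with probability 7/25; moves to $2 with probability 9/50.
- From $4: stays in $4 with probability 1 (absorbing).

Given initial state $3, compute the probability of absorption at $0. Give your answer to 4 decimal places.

0.4330

Let h(s) be the probability of absorption at $0 starting from transient state s. Then h($0) = 1 and h($4) = 0. By first-step analysis:
h($1) = 0.12·1 + 0.21·h($1) + 0.24·h($2) + 0.15·h($3) + 0.28·0
h($2) = 0.17·1 + 0.21·h($1) + 0.21·h($2) + 0.26·h($3) + 0.15·0
h($3) = 0.22·1 + 0.13·h($1) + 0.18·h($2) + 0.19·h($3) + 0.28·0
Solving: h($1) = 0.3729, h($2) = 0.4568, h($3) = 0.4330.
Starting from $3, the probability is 0.4330.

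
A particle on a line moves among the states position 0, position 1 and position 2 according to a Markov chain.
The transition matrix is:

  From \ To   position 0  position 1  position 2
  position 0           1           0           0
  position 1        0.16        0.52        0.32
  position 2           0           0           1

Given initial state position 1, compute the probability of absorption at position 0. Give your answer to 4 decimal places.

Let h(s) be the probability of absorption at position 0 starting from transient state s. Then h(position 0) = 1 and h(position 2) = 0. By first-step analysis:
h(position 1) = 0.16·1 + 0.52·h(position 1) + 0.32·0
Solving: h(position 1) = 0.3333.
Starting from position 1, the probability is 0.3333.

0.3333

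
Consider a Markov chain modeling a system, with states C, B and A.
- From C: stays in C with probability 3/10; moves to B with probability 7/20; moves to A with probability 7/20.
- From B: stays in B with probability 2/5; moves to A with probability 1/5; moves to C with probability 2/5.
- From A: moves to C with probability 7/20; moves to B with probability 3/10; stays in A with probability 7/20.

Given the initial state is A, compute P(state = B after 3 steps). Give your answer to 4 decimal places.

0.3521

Propagate the distribution vector 3 steps from A.
After 0 steps: (0.0000, 0.0000, 1.0000)
After 1 step: (0.3500, 0.3000, 0.3500)
After 2 steps: (0.3475, 0.3475, 0.3050)
After 3 steps: (0.3500, 0.3521, 0.2979)
P(in B after 3 steps) = 0.3521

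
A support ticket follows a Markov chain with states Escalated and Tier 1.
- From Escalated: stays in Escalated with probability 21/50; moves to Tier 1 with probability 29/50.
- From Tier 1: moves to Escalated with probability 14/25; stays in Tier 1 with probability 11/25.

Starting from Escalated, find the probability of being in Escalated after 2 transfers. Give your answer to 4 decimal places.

0.5012

Sum over the intermediate state after 1 transfer:
P = P(Escalated→Escalated)·P(Escalated→Escalated) + P(Escalated→Tier 1)·P(Tier 1→Escalated)
  = 0.42×0.42 + 0.58×0.56
  = 0.1764 + 0.3248 = 0.5012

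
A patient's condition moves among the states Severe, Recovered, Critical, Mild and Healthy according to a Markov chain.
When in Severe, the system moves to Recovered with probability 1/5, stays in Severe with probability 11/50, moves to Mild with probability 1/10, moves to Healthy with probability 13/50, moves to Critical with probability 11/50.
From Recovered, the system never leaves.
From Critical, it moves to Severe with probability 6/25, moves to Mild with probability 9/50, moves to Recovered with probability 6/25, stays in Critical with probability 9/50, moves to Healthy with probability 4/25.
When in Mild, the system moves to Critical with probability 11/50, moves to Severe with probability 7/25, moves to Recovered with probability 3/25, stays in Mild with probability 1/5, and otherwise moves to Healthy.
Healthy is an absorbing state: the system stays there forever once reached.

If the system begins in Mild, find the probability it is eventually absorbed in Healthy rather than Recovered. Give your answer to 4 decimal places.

0.5420

Let h(s) be the probability of absorption at Healthy starting from transient state s. Then h(Healthy) = 1 and h(Recovered) = 0. By first-step analysis:
h(Severe) = 0.22·h(Severe) + 0.2·0 + 0.22·h(Critical) + 0.1·h(Mild) + 0.26·1
h(Critical) = 0.24·h(Severe) + 0.24·0 + 0.18·h(Critical) + 0.18·h(Mild) + 0.16·1
h(Mild) = 0.28·h(Severe) + 0.12·0 + 0.22·h(Critical) + 0.2·h(Mild) + 0.18·1
Solving: h(Severe) = 0.5356, h(Critical) = 0.4709, h(Mild) = 0.5420.
Starting from Mild, the probability is 0.5420.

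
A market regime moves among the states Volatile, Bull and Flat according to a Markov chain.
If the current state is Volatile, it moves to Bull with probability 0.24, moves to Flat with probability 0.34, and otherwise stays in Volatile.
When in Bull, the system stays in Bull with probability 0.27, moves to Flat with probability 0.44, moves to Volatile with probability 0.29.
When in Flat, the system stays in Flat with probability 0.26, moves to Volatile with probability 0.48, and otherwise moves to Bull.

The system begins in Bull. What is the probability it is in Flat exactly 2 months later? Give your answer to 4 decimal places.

Sum over the intermediate state after 1 month:
P = P(Bull→Volatile)·P(Volatile→Flat) + P(Bull→Bull)·P(Bull→Flat) + P(Bull→Flat)·P(Flat→Flat)
  = 0.29×0.34 + 0.27×0.44 + 0.44×0.26
  = 0.0986 + 0.1188 + 0.1144 = 0.3318

0.3318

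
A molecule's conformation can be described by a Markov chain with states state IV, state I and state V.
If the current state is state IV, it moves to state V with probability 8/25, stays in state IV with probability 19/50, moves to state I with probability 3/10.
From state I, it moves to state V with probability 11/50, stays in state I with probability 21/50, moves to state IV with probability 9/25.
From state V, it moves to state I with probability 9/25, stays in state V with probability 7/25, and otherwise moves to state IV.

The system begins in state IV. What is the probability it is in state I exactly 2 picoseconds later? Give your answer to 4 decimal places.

Sum over the intermediate state after 1 picosecond:
P = P(state IV→state IV)·P(state IV→state I) + P(state IV→state I)·P(state I→state I) + P(state IV→state V)·P(state V→state I)
  = 0.38×0.3 + 0.3×0.42 + 0.32×0.36
  = 0.1140 + 0.1260 + 0.1152 = 0.3552

0.3552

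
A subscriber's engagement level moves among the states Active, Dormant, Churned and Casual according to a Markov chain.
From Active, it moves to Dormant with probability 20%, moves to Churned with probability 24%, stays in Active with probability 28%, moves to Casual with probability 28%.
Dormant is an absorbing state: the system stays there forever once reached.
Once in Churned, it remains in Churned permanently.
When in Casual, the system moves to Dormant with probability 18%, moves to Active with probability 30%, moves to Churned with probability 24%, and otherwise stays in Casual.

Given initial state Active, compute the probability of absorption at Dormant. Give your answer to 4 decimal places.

0.4475

Let h(s) be the probability of absorption at Dormant starting from transient state s. Then h(Dormant) = 1 and h(Churned) = 0. By first-step analysis:
h(Active) = 0.28·h(Active) + 0.2·1 + 0.24·0 + 0.28·h(Casual)
h(Casual) = 0.3·h(Active) + 0.18·1 + 0.24·0 + 0.28·h(Casual)
Solving: h(Active) = 0.4475, h(Casual) = 0.4365.
Starting from Active, the probability is 0.4475.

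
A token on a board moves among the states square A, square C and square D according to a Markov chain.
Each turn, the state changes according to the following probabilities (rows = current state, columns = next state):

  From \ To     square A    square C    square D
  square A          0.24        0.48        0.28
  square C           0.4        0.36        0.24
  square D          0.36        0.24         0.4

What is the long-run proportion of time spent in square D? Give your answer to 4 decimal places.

Let the stationary distribution be π with π = πP and π_1 + π_2 + π_3 = 1.
π_1 = 0.24·π_1 + 0.4·π_2 + 0.36·π_3
π_2 = 0.48·π_1 + 0.36·π_2 + 0.24·π_3
Solving with the normalization constraint gives π = (0.3344, 0.3639, 0.3016).
So the stationary probability of square D is 0.3016.

0.3016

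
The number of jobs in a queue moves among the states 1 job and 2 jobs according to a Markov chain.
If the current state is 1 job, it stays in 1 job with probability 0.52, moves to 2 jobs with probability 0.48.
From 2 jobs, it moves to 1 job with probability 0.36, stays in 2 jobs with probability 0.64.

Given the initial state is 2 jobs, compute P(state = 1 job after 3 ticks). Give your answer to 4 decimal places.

Propagate the distribution vector 3 ticks from 2 jobs.
After 0 ticks: (0.0000, 1.0000)
After 1 tick: (0.3600, 0.6400)
After 2 ticks: (0.4176, 0.5824)
After 3 ticks: (0.4268, 0.5732)
P(in 1 job after 3 ticks) = 0.4268

0.4268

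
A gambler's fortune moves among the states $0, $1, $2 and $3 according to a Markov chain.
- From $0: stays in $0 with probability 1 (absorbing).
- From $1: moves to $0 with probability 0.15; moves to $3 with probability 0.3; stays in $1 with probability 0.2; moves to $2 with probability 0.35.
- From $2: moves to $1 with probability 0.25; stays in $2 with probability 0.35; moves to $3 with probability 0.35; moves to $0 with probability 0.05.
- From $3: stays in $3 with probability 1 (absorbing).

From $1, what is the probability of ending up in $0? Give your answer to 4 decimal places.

0.2659

Let h(s) be the probability of absorption at $0 starting from transient state s. Then h($0) = 1 and h($3) = 0. By first-step analysis:
h($1) = 0.15·1 + 0.2·h($1) + 0.35·h($2) + 0.3·0
h($2) = 0.05·1 + 0.25·h($1) + 0.35·h($2) + 0.35·0
Solving: h($1) = 0.2659, h($2) = 0.1792.
Starting from $1, the probability is 0.2659.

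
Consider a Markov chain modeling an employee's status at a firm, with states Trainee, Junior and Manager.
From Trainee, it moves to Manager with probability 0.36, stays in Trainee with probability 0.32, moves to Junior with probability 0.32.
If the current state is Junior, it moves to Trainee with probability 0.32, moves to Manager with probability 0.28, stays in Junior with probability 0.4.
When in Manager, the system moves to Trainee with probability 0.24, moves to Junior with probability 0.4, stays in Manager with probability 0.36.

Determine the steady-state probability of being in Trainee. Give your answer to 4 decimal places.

Let the stationary distribution be π with π = πP and π_1 + π_2 + π_3 = 1.
π_1 = 0.32·π_1 + 0.32·π_2 + 0.24·π_3
π_2 = 0.32·π_1 + 0.4·π_2 + 0.4·π_3
Solving with the normalization constraint gives π = (0.2936, 0.3765, 0.3299).
So the stationary probability of Trainee is 0.2936.

0.2936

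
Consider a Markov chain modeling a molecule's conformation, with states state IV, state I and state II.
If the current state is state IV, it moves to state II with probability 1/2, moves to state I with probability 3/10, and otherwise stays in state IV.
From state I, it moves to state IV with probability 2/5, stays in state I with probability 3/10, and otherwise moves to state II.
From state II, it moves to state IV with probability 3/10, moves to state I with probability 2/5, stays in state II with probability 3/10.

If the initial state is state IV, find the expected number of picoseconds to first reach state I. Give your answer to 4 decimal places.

Let t(s) be the expected number of picoseconds to first reach state I from state s, with t(state I) = 0. Conditioning on the first picosecond:
t(state IV) = 1 + 0.2·t(state IV) + 0.5·t(state II)
t(state II) = 1 + 0.3·t(state IV) + 0.3·t(state II)
Solving: t(state IV) = 2.9268, t(state II) = 2.6829.
Expected picoseconds from state IV to state I: 2.9268.

2.9268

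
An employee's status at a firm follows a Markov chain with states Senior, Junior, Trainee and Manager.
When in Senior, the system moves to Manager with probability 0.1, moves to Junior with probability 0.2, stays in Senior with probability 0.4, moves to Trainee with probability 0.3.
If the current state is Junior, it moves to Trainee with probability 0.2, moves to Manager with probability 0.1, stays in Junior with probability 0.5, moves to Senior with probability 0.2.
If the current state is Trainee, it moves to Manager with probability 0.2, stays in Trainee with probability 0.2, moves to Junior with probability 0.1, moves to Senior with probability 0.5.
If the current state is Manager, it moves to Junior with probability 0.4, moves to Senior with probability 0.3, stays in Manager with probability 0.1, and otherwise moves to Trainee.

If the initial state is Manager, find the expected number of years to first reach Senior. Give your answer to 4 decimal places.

Let t(s) be the expected number of years to first reach Senior from state s, with t(Senior) = 0. Conditioning on the first year:
t(Junior) = 1 + 0.5·t(Junior) + 0.2·t(Trainee) + 0.1·t(Manager)
t(Trainee) = 1 + 0.1·t(Junior) + 0.2·t(Trainee) + 0.2·t(Manager)
t(Manager) = 1 + 0.4·t(Junior) + 0.2·t(Trainee) + 0.1·t(Manager)
Solving: t(Junior) = 3.6765, t(Trainee) = 2.5368, t(Manager) = 3.3088.
Expected years from Manager to Senior: 3.3088.

3.3088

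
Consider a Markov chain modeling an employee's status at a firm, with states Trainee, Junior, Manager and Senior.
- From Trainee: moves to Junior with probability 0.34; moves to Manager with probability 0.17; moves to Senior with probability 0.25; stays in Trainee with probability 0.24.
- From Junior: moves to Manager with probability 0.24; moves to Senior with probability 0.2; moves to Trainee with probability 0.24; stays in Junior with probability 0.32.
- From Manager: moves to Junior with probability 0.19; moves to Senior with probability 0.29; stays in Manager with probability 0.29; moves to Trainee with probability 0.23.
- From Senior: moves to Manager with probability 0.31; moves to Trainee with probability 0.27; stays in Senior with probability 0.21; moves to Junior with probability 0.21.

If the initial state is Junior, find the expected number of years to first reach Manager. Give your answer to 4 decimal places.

4.2059

Let t(s) be the expected number of years to first reach Manager from state s, with t(Manager) = 0. Conditioning on the first year:
t(Trainee) = 1 + 0.24·t(Trainee) + 0.34·t(Junior) + 0.25·t(Senior)
t(Junior) = 1 + 0.24·t(Trainee) + 0.32·t(Junior) + 0.2·t(Senior)
t(Senior) = 1 + 0.27·t(Trainee) + 0.21·t(Junior) + 0.21·t(Senior)
Solving: t(Trainee) = 4.4858, t(Junior) = 4.2059, t(Senior) = 3.9170.
Expected years from Junior to Manager: 4.2059.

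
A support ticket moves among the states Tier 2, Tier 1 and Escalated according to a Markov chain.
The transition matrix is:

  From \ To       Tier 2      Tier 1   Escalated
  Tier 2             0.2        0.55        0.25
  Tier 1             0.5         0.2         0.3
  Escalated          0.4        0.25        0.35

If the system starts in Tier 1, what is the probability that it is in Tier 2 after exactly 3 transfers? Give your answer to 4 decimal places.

Propagate the distribution vector 3 transfers from Tier 1.
After 0 transfers: (0.0000, 1.0000, 0.0000)
After 1 transfer: (0.5000, 0.2000, 0.3000)
After 2 transfers: (0.3200, 0.3900, 0.2900)
After 3 transfers: (0.3750, 0.3265, 0.2985)
P(in Tier 2 after 3 transfers) = 0.3750

0.3750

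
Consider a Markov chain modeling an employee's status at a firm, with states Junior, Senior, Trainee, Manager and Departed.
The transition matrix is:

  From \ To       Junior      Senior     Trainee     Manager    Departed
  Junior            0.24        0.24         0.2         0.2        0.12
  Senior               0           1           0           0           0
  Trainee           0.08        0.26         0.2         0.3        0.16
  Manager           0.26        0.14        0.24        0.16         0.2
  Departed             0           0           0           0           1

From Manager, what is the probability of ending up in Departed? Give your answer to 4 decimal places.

0.4801

Let h(s) be the probability of absorption at Departed starting from transient state s. Then h(Departed) = 1 and h(Senior) = 0. By first-step analysis:
h(Junior) = 0.24·h(Junior) + 0.24·0 + 0.2·h(Trainee) + 0.2·h(Manager) + 0.12·1
h(Trainee) = 0.08·h(Junior) + 0.26·0 + 0.2·h(Trainee) + 0.3·h(Manager) + 0.16·1
h(Manager) = 0.26·h(Junior) + 0.14·0 + 0.24·h(Trainee) + 0.16·h(Manager) + 0.2·1
Solving: h(Junior) = 0.3946, h(Trainee) = 0.4195, h(Manager) = 0.4801.
Starting from Manager, the probability is 0.4801.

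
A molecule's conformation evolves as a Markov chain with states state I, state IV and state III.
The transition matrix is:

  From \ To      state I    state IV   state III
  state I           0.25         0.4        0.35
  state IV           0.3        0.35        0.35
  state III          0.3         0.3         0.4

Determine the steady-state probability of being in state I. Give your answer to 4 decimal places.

Let the stationary distribution be π with π = πP and π_1 + π_2 + π_3 = 1.
π_1 = 0.25·π_1 + 0.3·π_2 + 0.3·π_3
π_2 = 0.4·π_1 + 0.35·π_2 + 0.3·π_3
Solving with the normalization constraint gives π = (0.2857, 0.3459, 0.3684).
So the stationary probability of state I is 0.2857.

0.2857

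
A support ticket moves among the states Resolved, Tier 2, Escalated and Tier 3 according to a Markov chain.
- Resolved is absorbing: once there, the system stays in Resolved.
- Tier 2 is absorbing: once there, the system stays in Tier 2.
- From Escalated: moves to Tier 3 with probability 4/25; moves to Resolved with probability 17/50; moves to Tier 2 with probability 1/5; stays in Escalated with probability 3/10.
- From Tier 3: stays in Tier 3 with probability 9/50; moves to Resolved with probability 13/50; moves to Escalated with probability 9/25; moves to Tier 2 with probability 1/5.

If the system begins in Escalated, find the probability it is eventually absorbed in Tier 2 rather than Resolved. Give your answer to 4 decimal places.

Let h(s) be the probability of absorption at Tier 2 starting from transient state s. Then h(Tier 2) = 1 and h(Resolved) = 0. By first-step analysis:
h(Escalated) = 0.34·0 + 0.2·1 + 0.3·h(Escalated) + 0.16·h(Tier 3)
h(Tier 3) = 0.26·0 + 0.2·1 + 0.36·h(Escalated) + 0.18·h(Tier 3)
Solving: h(Escalated) = 0.3796, h(Tier 3) = 0.4105.
Starting from Escalated, the probability is 0.3796.

0.3796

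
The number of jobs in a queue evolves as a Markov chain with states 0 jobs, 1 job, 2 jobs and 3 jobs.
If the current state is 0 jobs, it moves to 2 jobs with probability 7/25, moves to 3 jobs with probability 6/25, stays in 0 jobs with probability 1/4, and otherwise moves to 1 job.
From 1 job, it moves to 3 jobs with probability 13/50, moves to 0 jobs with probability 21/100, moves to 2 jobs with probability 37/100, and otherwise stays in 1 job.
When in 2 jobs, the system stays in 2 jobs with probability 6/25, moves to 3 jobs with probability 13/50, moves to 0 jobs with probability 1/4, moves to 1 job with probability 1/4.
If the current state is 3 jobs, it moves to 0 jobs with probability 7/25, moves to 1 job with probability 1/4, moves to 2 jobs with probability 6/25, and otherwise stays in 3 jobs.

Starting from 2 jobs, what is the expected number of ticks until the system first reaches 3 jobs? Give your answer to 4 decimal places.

3.9188

Let t(s) be the expected number of ticks to first reach 3 jobs from state s, with t(3 jobs) = 0. Conditioning on the first tick:
t(0 jobs) = 1 + 0.25·t(0 jobs) + 0.23·t(1 job) + 0.28·t(2 jobs)
t(1 job) = 1 + 0.21·t(0 jobs) + 0.16·t(1 job) + 0.37·t(2 jobs)
t(2 jobs) = 1 + 0.25·t(0 jobs) + 0.25·t(1 job) + 0.24·t(2 jobs)
Solving: t(0 jobs) = 3.9972, t(1 job) = 3.9159, t(2 jobs) = 3.9188.
Expected ticks from 2 jobs to 3 jobs: 3.9188.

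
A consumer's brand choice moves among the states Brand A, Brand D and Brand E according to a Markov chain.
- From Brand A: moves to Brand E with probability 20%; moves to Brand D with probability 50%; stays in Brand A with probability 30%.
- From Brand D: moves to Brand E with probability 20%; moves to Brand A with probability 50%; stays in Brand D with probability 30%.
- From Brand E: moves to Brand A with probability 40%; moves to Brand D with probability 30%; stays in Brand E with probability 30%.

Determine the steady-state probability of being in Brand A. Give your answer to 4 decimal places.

Let the stationary distribution be π with π = πP and π_1 + π_2 + π_3 = 1.
π_1 = 0.3·π_1 + 0.5·π_2 + 0.4·π_3
π_2 = 0.5·π_1 + 0.3·π_2 + 0.3·π_3
Solving with the normalization constraint gives π = (0.3981, 0.3796, 0.2222).
So the stationary probability of Brand A is 0.3981.

0.3981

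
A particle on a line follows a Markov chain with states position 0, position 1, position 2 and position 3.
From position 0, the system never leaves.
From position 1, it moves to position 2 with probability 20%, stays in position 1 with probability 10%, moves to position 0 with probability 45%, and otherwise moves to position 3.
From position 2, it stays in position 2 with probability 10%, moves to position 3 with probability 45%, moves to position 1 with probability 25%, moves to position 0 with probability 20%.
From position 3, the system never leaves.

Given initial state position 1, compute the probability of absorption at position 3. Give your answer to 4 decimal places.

Let h(s) be the probability of absorption at position 3 starting from transient state s. Then h(position 3) = 1 and h(position 0) = 0. By first-step analysis:
h(position 1) = 0.45·0 + 0.1·h(position 1) + 0.2·h(position 2) + 0.25·1
h(position 2) = 0.2·0 + 0.25·h(position 1) + 0.1·h(position 2) + 0.45·1
Solving: h(position 1) = 0.4145, h(position 2) = 0.6151.
Starting from position 1, the probability is 0.4145.

0.4145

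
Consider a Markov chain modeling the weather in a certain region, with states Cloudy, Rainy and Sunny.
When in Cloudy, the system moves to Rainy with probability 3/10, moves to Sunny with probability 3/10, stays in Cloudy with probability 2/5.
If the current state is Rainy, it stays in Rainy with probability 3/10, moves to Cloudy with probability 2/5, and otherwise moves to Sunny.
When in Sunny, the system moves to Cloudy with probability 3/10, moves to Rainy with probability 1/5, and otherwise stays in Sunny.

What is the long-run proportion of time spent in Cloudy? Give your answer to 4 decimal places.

0.3625

Let the stationary distribution be π with π = πP and π_1 + π_2 + π_3 = 1.
π_1 = 0.4·π_1 + 0.4·π_2 + 0.3·π_3
π_2 = 0.3·π_1 + 0.3·π_2 + 0.2·π_3
Solving with the normalization constraint gives π = (0.3625, 0.2625, 0.3750).
So the stationary probability of Cloudy is 0.3625.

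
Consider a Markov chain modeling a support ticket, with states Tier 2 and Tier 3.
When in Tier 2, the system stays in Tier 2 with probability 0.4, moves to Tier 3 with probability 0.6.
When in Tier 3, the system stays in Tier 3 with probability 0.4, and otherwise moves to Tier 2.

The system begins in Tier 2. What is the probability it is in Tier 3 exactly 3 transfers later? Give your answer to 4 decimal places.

Propagate the distribution vector 3 transfers from Tier 2.
After 0 transfers: (1.0000, 0.0000)
After 1 transfer: (0.4000, 0.6000)
After 2 transfers: (0.5200, 0.4800)
After 3 transfers: (0.4960, 0.5040)
P(in Tier 3 after 3 transfers) = 0.5040

0.5040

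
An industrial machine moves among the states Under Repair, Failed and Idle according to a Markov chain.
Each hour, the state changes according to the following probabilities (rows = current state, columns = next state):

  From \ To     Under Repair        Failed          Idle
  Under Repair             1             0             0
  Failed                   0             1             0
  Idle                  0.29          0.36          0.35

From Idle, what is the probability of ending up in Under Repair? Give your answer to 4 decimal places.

0.4462

Let h(s) be the probability of absorption at Under Repair starting from transient state s. Then h(Under Repair) = 1 and h(Failed) = 0. By first-step analysis:
h(Idle) = 0.29·1 + 0.36·0 + 0.35·h(Idle)
Solving: h(Idle) = 0.4462.
Starting from Idle, the probability is 0.4462.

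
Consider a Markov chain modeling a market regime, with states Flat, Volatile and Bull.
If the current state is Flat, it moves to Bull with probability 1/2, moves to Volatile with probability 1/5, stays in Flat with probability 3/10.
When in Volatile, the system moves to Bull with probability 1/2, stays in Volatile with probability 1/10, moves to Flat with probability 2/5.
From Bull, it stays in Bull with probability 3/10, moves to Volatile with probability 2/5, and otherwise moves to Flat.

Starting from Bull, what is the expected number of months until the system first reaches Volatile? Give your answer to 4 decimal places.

Let t(s) be the expected number of months to first reach Volatile from state s, with t(Volatile) = 0. Conditioning on the first month:
t(Flat) = 1 + 0.3·t(Flat) + 0.5·t(Bull)
t(Bull) = 1 + 0.3·t(Flat) + 0.3·t(Bull)
Solving: t(Flat) = 3.5294, t(Bull) = 2.9412.
Expected months from Bull to Volatile: 2.9412.

2.9412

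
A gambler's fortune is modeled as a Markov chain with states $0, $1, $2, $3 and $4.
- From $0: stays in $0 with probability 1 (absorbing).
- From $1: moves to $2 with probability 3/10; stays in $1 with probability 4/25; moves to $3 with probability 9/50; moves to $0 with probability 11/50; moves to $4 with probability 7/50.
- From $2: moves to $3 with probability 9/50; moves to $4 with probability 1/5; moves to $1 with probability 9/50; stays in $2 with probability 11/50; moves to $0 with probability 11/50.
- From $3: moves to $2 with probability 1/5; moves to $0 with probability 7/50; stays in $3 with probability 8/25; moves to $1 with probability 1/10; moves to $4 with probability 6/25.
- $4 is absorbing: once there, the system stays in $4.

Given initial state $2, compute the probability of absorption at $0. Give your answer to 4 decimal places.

0.5056

Let h(s) be the probability of absorption at $0 starting from transient state s. Then h($0) = 1 and h($4) = 0. By first-step analysis:
h($1) = 0.22·1 + 0.16·h($1) + 0.3·h($2) + 0.18·h($3) + 0.14·0
h($2) = 0.22·1 + 0.18·h($1) + 0.22·h($2) + 0.18·h($3) + 0.2·0
h($3) = 0.14·1 + 0.1·h($1) + 0.2·h($2) + 0.32·h($3) + 0.24·0
Solving: h($1) = 0.5353, h($2) = 0.5056, h($3) = 0.4333.
Starting from $2, the probability is 0.5056.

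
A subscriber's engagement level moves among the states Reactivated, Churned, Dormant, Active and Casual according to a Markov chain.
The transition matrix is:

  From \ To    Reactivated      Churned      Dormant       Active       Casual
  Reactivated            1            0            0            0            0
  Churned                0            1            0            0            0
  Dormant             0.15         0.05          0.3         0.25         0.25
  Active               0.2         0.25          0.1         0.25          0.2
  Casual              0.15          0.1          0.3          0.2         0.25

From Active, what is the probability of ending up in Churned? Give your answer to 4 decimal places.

Let h(s) be the probability of absorption at Churned starting from transient state s. Then h(Churned) = 1 and h(Reactivated) = 0. By first-step analysis:
h(Dormant) = 0.15·0 + 0.05·1 + 0.3·h(Dormant) + 0.25·h(Active) + 0.25·h(Casual)
h(Active) = 0.2·0 + 0.25·1 + 0.1·h(Dormant) + 0.25·h(Active) + 0.2·h(Casual)
h(Casual) = 0.15·0 + 0.1·1 + 0.3·h(Dormant) + 0.2·h(Active) + 0.25·h(Casual)
Solving: h(Dormant) = 0.4035, h(Active) = 0.5014, h(Casual) = 0.4284.
Starting from Active, the probability is 0.5014.

0.5014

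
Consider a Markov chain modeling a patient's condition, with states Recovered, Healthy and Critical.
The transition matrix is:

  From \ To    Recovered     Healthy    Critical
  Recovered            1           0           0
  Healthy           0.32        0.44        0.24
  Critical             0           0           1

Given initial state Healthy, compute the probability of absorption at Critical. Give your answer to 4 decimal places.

0.4286

Let h(s) be the probability of absorption at Critical starting from transient state s. Then h(Critical) = 1 and h(Recovered) = 0. By first-step analysis:
h(Healthy) = 0.32·0 + 0.44·h(Healthy) + 0.24·1
Solving: h(Healthy) = 0.4286.
Starting from Healthy, the probability is 0.4286.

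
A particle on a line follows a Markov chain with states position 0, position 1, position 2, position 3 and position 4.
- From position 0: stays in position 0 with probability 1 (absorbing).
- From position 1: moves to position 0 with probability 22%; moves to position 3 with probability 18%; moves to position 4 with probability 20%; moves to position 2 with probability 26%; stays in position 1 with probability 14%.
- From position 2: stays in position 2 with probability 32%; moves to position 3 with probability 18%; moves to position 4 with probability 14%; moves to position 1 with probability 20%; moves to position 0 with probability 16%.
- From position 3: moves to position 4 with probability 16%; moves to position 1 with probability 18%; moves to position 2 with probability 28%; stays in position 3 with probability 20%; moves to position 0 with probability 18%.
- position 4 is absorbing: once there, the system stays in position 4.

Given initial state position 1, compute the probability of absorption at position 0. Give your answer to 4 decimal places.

0.5269

Let h(s) be the probability of absorption at position 0 starting from transient state s. Then h(position 0) = 1 and h(position 4) = 0. By first-step analysis:
h(position 1) = 0.22·1 + 0.14·h(position 1) + 0.26·h(position 2) + 0.18·h(position 3) + 0.2·0
h(position 2) = 0.16·1 + 0.2·h(position 1) + 0.32·h(position 2) + 0.18·h(position 3) + 0.14·0
h(position 3) = 0.18·1 + 0.18·h(position 1) + 0.28·h(position 2) + 0.2·h(position 3) + 0.16·0
Solving: h(position 1) = 0.5269, h(position 2) = 0.5303, h(position 3) = 0.5292.
Starting from position 1, the probability is 0.5269.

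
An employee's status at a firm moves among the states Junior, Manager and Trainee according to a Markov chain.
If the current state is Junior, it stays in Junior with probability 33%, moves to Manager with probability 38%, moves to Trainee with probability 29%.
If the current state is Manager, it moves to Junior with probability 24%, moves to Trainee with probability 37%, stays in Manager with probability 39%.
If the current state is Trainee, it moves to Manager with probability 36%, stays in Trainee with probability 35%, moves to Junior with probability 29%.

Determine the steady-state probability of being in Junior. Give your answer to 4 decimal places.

0.2825

Let the stationary distribution be π with π = πP and π_1 + π_2 + π_3 = 1.
π_1 = 0.33·π_1 + 0.24·π_2 + 0.29·π_3
π_2 = 0.38·π_1 + 0.39·π_2 + 0.36·π_3
Solving with the normalization constraint gives π = (0.2825, 0.3770, 0.3406).
So the stationary probability of Junior is 0.2825.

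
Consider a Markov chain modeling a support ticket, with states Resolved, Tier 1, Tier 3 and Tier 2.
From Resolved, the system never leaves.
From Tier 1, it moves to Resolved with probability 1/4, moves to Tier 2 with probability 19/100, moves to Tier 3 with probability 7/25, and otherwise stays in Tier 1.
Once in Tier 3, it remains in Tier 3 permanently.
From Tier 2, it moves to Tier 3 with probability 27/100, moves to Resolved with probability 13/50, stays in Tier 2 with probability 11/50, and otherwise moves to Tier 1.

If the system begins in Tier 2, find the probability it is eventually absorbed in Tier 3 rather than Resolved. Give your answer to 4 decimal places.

Let h(s) be the probability of absorption at Tier 3 starting from transient state s. Then h(Tier 3) = 1 and h(Resolved) = 0. By first-step analysis:
h(Tier 1) = 0.25·0 + 0.28·h(Tier 1) + 0.28·1 + 0.19·h(Tier 2)
h(Tier 2) = 0.26·0 + 0.25·h(Tier 1) + 0.27·1 + 0.22·h(Tier 2)
Solving: h(Tier 1) = 0.5246, h(Tier 2) = 0.5143.
Starting from Tier 2, the probability is 0.5143.

0.5143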